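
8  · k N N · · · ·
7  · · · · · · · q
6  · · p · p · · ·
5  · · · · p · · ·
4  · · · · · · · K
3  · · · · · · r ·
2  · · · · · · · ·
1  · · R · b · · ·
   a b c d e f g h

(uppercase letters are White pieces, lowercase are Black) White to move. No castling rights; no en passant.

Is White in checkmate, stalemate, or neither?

checkmate

White to move; white king on h4.
In check: yes, from the black queen on h7.
King squares — g3: attacked by Be1; h3: attacked by Rg3; g4: attacked by Rg3; g5: attacked by Rg3; h5: attacked by Qh7.
Legal moves for White: none.
In check with no legal moves → checkmate.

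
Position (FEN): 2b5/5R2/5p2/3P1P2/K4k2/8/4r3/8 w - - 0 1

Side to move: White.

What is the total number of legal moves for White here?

15

White to move; king on a4.
In check: no.
Legal moves: Rf8, Rh7, Rg7, Re7, Rd7, Rc7, Rb7, Ra7, Rxf6, Kb5, Ka5, Kb4, Kb3, Ka3, d6.
Count: 15.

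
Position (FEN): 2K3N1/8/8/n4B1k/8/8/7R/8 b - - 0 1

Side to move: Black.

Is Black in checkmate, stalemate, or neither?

neither

Black to move; black king on h5.
In check: yes, from the white rook on h2.
Legal moves for Black: Kg5.
Black is in check but has 1 legal move → neither.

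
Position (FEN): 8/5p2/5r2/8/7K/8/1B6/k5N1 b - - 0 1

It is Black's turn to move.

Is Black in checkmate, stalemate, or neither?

Black to move; black king on a1.
In check: yes, from the white bishop on b2.
Legal moves for Black: Kxb2, Ka2, Kb1.
Black is in check but has 3 legal moves → neither.

neither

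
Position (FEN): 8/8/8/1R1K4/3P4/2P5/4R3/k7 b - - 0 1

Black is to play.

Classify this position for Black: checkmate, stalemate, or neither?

stalemate

Black to move; black king on a1.
In check: no.
King squares — b1: attacked by Rb5; a2: attacked by Re2; b2: attacked by Re2.
Legal moves for Black: none.
Not in check and no legal moves → stalemate.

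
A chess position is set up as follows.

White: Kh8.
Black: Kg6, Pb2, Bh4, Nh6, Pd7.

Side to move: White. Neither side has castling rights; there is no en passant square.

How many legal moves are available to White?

0

White to move; king on h8.
In check: no.
Legal moves: none.
Count: 0.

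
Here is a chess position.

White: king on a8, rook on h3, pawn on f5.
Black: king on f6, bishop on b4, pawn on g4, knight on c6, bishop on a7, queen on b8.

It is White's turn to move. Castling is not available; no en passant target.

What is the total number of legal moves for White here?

0

White to move; king on a8.
In check: yes, from the black queen on b8.
Legal moves: none.
Count: 0.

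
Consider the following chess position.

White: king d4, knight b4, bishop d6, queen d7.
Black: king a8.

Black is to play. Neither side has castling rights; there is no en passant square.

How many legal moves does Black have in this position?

0

Black to move; king on a8.
In check: no.
Legal moves: none.
Count: 0.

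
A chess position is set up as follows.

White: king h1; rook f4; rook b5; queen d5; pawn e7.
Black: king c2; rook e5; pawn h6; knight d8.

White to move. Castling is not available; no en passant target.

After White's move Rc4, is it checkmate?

yes

After Rc4: black king on c2; in check: yes, from the white rook on c4.
King squares — b1: attacked by Rb5; c1: attacked by Rc4; d1: attacked by Qd5; b2: attacked by Rb5; d2: attacked by Qd5; b3: attacked by Rb5; c3: attacked by Rc4; d3: attacked by Qd5.
Black has no legal moves → checkmate.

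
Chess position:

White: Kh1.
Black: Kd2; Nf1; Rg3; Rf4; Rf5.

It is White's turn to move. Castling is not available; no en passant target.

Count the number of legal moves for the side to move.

White to move; king on h1.
In check: no.
Legal moves: none.
Count: 0.

0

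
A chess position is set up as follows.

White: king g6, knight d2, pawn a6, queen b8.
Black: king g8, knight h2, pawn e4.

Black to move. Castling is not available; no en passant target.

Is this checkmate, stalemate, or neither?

Black to move; black king on g8.
In check: yes, from the white queen on b8.
King squares — f7: attacked by Kg6; g7: attacked by Kg6; h7: attacked by Kg6; f8: attacked by Qb8; h8: attacked by Qb8.
Legal moves for Black: none.
In check with no legal moves → checkmate.

checkmate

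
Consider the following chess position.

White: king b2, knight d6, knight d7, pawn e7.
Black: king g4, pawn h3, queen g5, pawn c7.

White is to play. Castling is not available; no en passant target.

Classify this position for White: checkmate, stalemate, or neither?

White to move; white king on b2.
In check: no.
Legal moves for White include: Nf8, Nb8, Nf6+, Nb6, Ne5+, Nc5, Ne8, Nc8, Nf7, Nb7, Nf5, Nb5, Ne4, Nc4, Kc3, Kb3, Ka3, Kc2, ... (list truncated; more exist).
White has legal moves and is not in check → neither.

neither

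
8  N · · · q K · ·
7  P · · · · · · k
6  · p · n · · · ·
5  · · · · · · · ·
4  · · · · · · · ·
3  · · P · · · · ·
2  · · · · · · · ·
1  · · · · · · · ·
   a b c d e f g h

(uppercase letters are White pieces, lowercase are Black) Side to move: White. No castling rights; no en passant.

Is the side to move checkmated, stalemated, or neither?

checkmate

White to move; white king on f8.
In check: yes, from the black queen on e8.
King squares — e7: attacked by Qe8; f7: attacked by Nd6; g7: attacked by Kh7; e8: attacked by Nd6; g8: attacked by Kh7.
Legal moves for White: none.
In check with no legal moves → checkmate.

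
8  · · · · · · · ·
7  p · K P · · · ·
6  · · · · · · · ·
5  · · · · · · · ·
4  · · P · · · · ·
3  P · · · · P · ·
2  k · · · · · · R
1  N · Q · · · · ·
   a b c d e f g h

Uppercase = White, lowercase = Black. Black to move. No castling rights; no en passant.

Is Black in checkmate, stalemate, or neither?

Black to move; black king on a2.
In check: yes, from the white rook on h2.
King squares — a1: attacked by Qc1; b1: attacked by Qc1; b2: attacked by Qc1; a3: attacked by Qc1; b3: attacked by Na1.
Legal moves for Black: none.
In check with no legal moves → checkmate.

checkmate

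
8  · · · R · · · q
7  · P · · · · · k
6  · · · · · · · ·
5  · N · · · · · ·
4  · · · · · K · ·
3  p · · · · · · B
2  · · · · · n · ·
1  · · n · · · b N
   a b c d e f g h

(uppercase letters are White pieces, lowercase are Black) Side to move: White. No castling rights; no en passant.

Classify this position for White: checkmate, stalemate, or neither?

neither

White to move; white king on f4.
In check: no.
Legal moves for White include: Rxh8+, Rg8, Rf8, Re8, Rc8, Rb8, Ra8, Rd7+, Rd6, Rd5, Rd4, Rd3, Rd2, Rd1, Nc7, Na7, Nd6, Nd4, ... (list truncated; more exist).
White has legal moves and is not in check → neither.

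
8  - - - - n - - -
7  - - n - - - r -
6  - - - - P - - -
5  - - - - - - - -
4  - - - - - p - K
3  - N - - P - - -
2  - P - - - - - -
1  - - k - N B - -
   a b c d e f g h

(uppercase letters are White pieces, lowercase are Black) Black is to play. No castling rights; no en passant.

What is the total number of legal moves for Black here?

Black to move; king on c1.
In check: yes, from the white knight on b3.
Legal moves: Kxb2, Kd1, Kb1.
Count: 3.

3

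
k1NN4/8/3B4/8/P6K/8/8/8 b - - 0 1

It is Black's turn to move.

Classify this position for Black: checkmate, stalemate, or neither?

stalemate

Black to move; black king on a8.
In check: no.
King squares — a7: attacked by Nc8; b7: attacked by Nd8; b8: attacked by Bd6.
Legal moves for Black: none.
Not in check and no legal moves → stalemate.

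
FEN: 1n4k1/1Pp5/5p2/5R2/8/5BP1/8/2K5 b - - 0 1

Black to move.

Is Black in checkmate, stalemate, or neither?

neither

Black to move; black king on g8.
In check: no.
Legal moves for Black: Kh8, Kf8, Kh7, Kg7, Kf7, Nd7, Nc6, Na6, c6, c5.
Black has 10 legal moves and is not in check → neither.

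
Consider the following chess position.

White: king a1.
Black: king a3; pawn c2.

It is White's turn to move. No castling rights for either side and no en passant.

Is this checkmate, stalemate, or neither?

White to move; white king on a1.
In check: no.
King squares — b1: attacked by Pc2; a2: attacked by Ka3; b2: attacked by Ka3.
Legal moves for White: none.
Not in check and no legal moves → stalemate.

stalemate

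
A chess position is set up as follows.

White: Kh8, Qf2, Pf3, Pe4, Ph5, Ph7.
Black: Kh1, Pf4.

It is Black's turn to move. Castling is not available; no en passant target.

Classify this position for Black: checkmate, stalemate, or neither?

Black to move; black king on h1.
In check: no.
King squares — g1: attacked by Qf2; g2: attacked by Qf2; h2: attacked by Qf2.
Legal moves for Black: none.
Not in check and no legal moves → stalemate.

stalemate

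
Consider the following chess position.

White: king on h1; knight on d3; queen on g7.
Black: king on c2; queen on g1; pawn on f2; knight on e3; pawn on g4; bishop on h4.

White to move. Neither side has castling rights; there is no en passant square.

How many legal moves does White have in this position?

White to move; king on h1.
In check: yes, from the black queen on g1.
Legal moves: none.
Count: 0.

0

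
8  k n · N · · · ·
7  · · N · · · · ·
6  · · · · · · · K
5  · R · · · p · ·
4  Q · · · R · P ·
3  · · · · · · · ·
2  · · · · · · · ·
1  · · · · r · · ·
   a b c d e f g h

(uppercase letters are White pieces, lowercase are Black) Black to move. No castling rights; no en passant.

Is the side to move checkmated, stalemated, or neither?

checkmate

Black to move; black king on a8.
In check: yes, from the white queen on a4 and the white knight on c7.
King squares — a7: attacked by Qa4; b7: attacked by Rb5; b8: own knight.
Legal moves for Black: none.
In check with no legal moves → checkmate.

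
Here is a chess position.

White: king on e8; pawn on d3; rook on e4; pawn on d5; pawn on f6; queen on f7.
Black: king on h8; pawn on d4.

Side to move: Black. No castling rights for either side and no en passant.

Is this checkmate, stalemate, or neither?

stalemate

Black to move; black king on h8.
In check: no.
King squares — g7: attacked by Pf6; h7: attacked by Qf7; g8: attacked by Qf7.
Legal moves for Black: none.
Not in check and no legal moves → stalemate.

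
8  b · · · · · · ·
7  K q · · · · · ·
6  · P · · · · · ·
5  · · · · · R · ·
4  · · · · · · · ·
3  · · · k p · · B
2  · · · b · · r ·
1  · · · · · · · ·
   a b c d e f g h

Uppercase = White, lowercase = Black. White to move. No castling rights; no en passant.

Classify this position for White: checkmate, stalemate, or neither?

White to move; white king on a7.
In check: yes, from the black queen on b7.
King squares — a6: attacked by Qb7; b6: own pawn; b7: attacked by Ba8; a8: attacked by Qb7; b8: attacked by Qb7.
Legal moves for White: none.
In check with no legal moves → checkmate.

checkmate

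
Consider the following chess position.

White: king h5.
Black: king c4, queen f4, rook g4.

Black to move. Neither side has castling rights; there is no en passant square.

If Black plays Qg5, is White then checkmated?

After Qg5: white king on h5; in check: yes, from the black queen on g5.
King squares — g4: attacked by Qg5; h4: attacked by Rg4; g5: attacked by Rg4; g6: attacked by Qg5; h6: attacked by Qg5.
White has no legal moves → checkmate.

yes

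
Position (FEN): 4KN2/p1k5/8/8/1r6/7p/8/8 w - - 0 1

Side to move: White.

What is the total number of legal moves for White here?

6

White to move; king on e8.
In check: no.
Legal moves: Nh7, Nd7, Ng6, Ne6+, Kf7, Ke7.
Count: 6.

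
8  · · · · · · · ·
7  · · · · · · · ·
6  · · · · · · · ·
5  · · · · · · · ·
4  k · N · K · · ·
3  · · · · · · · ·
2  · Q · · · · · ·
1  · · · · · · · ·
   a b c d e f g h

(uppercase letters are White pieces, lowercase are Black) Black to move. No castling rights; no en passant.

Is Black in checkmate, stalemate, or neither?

stalemate

Black to move; black king on a4.
In check: no.
King squares — a3: attacked by Qb2; b3: attacked by Qb2; b4: attacked by Qb2; a5: attacked by Nc4; b5: attacked by Qb2.
Legal moves for Black: none.
Not in check and no legal moves → stalemate.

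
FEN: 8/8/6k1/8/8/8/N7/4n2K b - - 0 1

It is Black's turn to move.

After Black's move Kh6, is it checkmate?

After Kh6: white king on h1; in check: no.
White is not in check, so this cannot be checkmate.

no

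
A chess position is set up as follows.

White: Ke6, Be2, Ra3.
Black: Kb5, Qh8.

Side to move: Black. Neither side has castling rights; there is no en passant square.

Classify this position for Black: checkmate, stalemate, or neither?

Black to move; black king on b5.
In check: yes, from the white bishop on e2.
Legal moves for Black: Kc6, Kb6, Kc5, Kb4.
Black is in check but has 4 legal moves → neither.

neither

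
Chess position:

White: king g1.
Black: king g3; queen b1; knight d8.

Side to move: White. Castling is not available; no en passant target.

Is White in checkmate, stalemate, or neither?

White to move; white king on g1.
In check: yes, from the black queen on b1.
King squares — f1: attacked by Qb1; h1: attacked by Qb1; f2: attacked by Kg3; g2: attacked by Kg3; h2: attacked by Kg3.
Legal moves for White: none.
In check with no legal moves → checkmate.

checkmate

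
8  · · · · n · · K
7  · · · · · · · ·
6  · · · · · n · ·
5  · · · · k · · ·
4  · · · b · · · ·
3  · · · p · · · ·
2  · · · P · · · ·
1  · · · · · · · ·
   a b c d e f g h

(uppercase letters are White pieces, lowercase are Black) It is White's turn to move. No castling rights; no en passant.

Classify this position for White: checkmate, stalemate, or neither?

stalemate

White to move; white king on h8.
In check: no.
King squares — g7: attacked by Ne8; h7: attacked by Nf6; g8: attacked by Nf6.
Legal moves for White: none.
Not in check and no legal moves → stalemate.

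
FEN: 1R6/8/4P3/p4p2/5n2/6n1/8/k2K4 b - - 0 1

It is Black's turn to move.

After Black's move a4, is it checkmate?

no

After a4: white king on d1; in check: no.
White is not in check, so this cannot be checkmate.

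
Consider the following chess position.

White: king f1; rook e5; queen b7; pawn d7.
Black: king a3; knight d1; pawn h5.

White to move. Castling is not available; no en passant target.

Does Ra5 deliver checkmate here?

After Ra5: black king on a3; in check: yes, from the white rook on a5.
King squares — a2: attacked by Ra5; b2: attacked by Qb7; b3: attacked by Qb7; a4: attacked by Ra5; b4: attacked by Qb7.
Black has no legal moves → checkmate.

yes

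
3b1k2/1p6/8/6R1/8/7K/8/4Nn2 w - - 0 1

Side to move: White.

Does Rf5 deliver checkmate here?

no

After Rf5: black king on f8; in check: yes, from the white rook on f5.
Black has 5 legal replies: Kg8, Ke8, Kg7, Ke7, Bf6.
In check but a legal move exists → not checkmate.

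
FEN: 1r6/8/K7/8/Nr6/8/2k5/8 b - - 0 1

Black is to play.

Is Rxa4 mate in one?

yes

After Rxa4: white king on a6; in check: yes, from the black rook on a4.
King squares — a5: attacked by Ra4; b5: attacked by Rb8; b6: attacked by Rb8; a7: attacked by Ra4; b7: attacked by Rb8.
White has no legal moves → checkmate.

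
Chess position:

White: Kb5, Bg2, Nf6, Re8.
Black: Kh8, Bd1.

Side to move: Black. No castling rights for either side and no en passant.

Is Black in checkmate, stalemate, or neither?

Black to move; black king on h8.
In check: yes, from the white rook on e8.
Legal moves for Black: Kg7.
Black is in check but has 1 legal move → neither.

neither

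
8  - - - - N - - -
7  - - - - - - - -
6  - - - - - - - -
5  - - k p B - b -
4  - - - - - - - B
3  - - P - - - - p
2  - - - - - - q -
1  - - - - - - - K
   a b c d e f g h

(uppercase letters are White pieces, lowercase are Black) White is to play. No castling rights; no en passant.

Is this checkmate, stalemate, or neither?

White to move; white king on h1.
In check: yes, from the black queen on g2.
King squares — g1: attacked by Qg2; g2: attacked by Ph3; h2: attacked by Qg2.
Legal moves for White: none.
In check with no legal moves → checkmate.

checkmate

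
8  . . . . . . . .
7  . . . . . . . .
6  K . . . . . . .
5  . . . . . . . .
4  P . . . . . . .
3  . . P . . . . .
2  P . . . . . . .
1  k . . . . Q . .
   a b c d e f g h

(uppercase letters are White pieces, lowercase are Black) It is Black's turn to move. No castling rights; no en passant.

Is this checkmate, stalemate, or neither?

neither

Black to move; black king on a1.
In check: yes, from the white queen on f1.
King squares — b1: attacked by Qf1; a2: available; b2: available.
Legal moves for Black: Kb2, Kxa2.
Black is in check but has 2 legal moves → neither.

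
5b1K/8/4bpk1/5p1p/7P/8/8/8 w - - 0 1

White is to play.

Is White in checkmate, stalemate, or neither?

White to move; white king on h8.
In check: no.
King squares — g7: attacked by Kg6; h7: attacked by Kg6; g8: attacked by Be6.
Legal moves for White: none.
Not in check and no legal moves → stalemate.

stalemate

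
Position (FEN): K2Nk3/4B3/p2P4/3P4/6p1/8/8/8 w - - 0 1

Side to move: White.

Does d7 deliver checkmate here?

After d7: black king on e8; in check: yes, from the white pawn on d7.
Black has 2 legal replies: Kxe7, Kxd7.
In check but a legal move exists → not checkmate.

no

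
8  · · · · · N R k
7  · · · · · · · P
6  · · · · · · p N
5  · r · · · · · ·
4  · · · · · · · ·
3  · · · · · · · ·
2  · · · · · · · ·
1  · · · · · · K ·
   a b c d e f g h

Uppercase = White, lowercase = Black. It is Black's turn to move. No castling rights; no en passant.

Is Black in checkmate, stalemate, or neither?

Black to move; black king on h8.
In check: yes, from the white rook on g8.
King squares — g7: attacked by Rg8; h7: attacked by Nf8; g8: attacked by Nh6.
Legal moves for Black: none.
In check with no legal moves → checkmate.

checkmate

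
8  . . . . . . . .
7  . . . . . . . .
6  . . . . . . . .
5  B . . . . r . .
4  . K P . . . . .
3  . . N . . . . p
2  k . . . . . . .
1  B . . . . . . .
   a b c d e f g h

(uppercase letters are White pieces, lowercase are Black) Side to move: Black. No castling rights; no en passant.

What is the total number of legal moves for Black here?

1

Black to move; king on a2.
In check: yes, from the white knight on c3.
Legal moves: Kxa1.
Count: 1.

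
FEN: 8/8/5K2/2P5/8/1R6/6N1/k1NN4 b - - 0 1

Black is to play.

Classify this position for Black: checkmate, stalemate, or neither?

Black to move; black king on a1.
In check: no.
King squares — b1: attacked by Rb3; a2: attacked by Nc1; b2: attacked by Nd1.
Legal moves for Black: none.
Not in check and no legal moves → stalemate.

stalemate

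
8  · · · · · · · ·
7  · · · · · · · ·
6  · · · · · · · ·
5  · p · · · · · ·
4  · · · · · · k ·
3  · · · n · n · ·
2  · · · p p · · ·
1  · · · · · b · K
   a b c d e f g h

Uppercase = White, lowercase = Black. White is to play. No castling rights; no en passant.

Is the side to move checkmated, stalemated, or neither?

stalemate

White to move; white king on h1.
In check: no.
King squares — g1: attacked by Nf3; g2: attacked by Bf1; h2: attacked by Nf3.
Legal moves for White: none.
Not in check and no legal moves → stalemate.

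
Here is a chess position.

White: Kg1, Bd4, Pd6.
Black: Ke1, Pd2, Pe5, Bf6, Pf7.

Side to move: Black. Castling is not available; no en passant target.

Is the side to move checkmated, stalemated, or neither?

neither

Black to move; black king on e1.
In check: no.
Legal moves for Black: Bh8, Bd8, Bg7, Be7, Bg5, Bh4, Ke2, Kd1, exd4, e4, d1=Q, d1=R, d1=B, d1=N.
Black has 14 legal moves and is not in check → neither.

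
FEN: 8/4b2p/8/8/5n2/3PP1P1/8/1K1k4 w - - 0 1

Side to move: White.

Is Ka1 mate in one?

no

After Ka1: black king on d1; in check: no.
Black is not in check, so this cannot be checkmate.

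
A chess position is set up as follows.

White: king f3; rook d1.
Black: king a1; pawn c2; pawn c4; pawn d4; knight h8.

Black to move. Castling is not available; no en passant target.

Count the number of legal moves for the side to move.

10

Black to move; king on a1.
In check: yes, from the white rook on d1.
Legal moves: Kb2, Ka2, cxd1=Q+, cxd1=R, cxd1=B+, cxd1=N, c1=Q, c1=R, c1=B, c1=N.
Count: 10.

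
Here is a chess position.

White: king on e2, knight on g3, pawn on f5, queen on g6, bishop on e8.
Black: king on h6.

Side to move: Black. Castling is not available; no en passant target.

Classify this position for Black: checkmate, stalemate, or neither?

checkmate

Black to move; black king on h6.
In check: yes, from the white queen on g6.
King squares — g5: attacked by Qg6; h5: attacked by Ng3; g6: attacked by Pf5; g7: attacked by Qg6; h7: attacked by Qg6.
Legal moves for Black: none.
In check with no legal moves → checkmate.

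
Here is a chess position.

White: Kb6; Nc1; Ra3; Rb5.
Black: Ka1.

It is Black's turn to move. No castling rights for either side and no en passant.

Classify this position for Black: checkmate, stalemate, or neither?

checkmate

Black to move; black king on a1.
In check: yes, from the white rook on a3.
King squares — b1: attacked by Rb5; a2: attacked by Nc1; b2: attacked by Rb5.
Legal moves for Black: none.
In check with no legal moves → checkmate.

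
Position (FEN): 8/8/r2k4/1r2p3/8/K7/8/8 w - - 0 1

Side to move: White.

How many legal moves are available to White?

0

White to move; king on a3.
In check: yes, from the black rook on a6.
Legal moves: none.
Count: 0.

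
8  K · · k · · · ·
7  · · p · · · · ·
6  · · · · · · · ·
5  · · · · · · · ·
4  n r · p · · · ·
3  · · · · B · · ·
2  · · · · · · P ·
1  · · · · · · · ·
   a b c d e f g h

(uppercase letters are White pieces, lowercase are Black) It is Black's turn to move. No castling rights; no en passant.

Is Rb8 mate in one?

After Rb8: white king on a8; in check: yes, from the black rook on b8.
White has 2 legal replies: Kxb8, Ka7.
In check but a legal move exists → not checkmate.

no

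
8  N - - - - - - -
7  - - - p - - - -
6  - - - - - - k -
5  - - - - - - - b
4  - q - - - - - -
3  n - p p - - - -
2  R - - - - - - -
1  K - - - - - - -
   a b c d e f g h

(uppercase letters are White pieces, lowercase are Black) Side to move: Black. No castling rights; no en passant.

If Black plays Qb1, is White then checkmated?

yes

After Qb1: white king on a1; in check: yes, from the black queen on b1.
King squares — b1: attacked by Na3; a2: own rook; b2: attacked by Qb1.
White has no legal moves → checkmate.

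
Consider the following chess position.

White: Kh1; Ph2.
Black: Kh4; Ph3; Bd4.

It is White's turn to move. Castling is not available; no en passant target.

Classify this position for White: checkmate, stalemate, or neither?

White to move; white king on h1.
In check: no.
King squares — g1: attacked by Bd4; g2: attacked by Ph3; h2: own pawn.
Legal moves for White: none.
Not in check and no legal moves → stalemate.

stalemate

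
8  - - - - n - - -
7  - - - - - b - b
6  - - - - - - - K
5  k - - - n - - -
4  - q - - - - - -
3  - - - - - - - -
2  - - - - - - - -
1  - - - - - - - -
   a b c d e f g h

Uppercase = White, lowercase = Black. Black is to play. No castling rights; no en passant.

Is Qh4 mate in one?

After Qh4: white king on h6; in check: yes, from the black queen on h4.
King squares — g5: attacked by Qh4; h5: attacked by Qh4; g6: attacked by Ne5; g7: attacked by Ne8; h7: attacked by Qh4.
White has no legal moves → checkmate.

yes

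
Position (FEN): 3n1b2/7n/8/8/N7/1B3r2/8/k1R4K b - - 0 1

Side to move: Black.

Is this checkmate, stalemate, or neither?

checkmate

Black to move; black king on a1.
In check: yes, from the white rook on c1.
King squares — b1: attacked by Rc1; a2: attacked by Bb3; b2: attacked by Na4.
Legal moves for Black: none.
In check with no legal moves → checkmate.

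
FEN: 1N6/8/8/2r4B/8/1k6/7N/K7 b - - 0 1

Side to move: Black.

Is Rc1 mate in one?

yes

After Rc1: white king on a1; in check: yes, from the black rook on c1.
King squares — b1: attacked by Rc1; a2: attacked by Kb3; b2: attacked by Kb3.
White has no legal moves → checkmate.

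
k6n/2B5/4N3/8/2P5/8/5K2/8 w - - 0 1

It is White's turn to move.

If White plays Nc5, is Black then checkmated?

no

After Nc5: black king on a8; in check: no.
Black is not in check, so this cannot be checkmate.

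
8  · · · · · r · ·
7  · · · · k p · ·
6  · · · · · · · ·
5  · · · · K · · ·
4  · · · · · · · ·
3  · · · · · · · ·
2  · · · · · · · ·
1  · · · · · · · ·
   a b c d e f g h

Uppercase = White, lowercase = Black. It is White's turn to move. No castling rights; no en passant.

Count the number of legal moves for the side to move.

White to move; king on e5.
In check: no.
Legal moves: Kf5, Kd5, Kf4, Ke4, Kd4.
Count: 5.

5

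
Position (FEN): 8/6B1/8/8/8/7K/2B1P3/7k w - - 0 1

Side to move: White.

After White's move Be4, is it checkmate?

After Be4: black king on h1; in check: yes, from the white bishop on e4.
Black has 1 legal reply: Kg1.
In check but a legal move exists → not checkmate.

no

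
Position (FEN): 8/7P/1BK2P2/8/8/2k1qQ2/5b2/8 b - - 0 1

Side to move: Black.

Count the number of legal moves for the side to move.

13

Black to move; king on c3.
In check: no.
Legal moves: Qxf3+, Qd3, Kc4, Kb4, Kd3, Kb3, Kd2, Kc2, Kb2, Bh4, Bg3, Bg1, Be1.
Count: 13.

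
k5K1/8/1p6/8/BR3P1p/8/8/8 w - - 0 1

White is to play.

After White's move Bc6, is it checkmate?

After Bc6: black king on a8; in check: yes, from the white bishop on c6.
Black has 2 legal replies: Kb8, Ka7.
In check but a legal move exists → not checkmate.

no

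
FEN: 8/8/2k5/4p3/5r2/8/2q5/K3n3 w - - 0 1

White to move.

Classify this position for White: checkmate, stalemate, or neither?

White to move; white king on a1.
In check: no.
King squares — b1: attacked by Qc2; a2: attacked by Qc2; b2: attacked by Qc2.
Legal moves for White: none.
Not in check and no legal moves → stalemate.

stalemate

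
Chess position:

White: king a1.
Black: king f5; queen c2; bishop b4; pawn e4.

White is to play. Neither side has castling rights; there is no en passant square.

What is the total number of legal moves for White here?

0

White to move; king on a1.
In check: no.
Legal moves: none.
Count: 0.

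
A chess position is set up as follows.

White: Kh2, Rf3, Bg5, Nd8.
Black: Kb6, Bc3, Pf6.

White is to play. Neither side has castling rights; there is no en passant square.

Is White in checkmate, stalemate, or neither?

neither

White to move; white king on h2.
In check: no.
Legal moves for White include: Nf7, Nb7, Ne6, Nc6, Bh6, Bxf6, Bh4, Bf4, Be3+, Bd2, Bc1, Rxf6+, Rf5, Rf4, Rh3, Rg3, Re3, Rd3, ... (list truncated; more exist).
White has legal moves and is not in check → neither.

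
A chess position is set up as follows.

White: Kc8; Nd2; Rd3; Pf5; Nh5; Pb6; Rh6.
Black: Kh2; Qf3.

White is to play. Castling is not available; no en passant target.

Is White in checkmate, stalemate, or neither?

White to move; white king on c8.
In check: no.
Legal moves for White include: Kd8, Kb8, Kd7, Kc7, Rh8, Rh7, Rg6, Rf6, Re6, Rhd6, Rc6, Ng7+, Nf6+, Nf4+, Ng3+, Rd8, Rd7, Rdd6, ... (list truncated; more exist).
White has legal moves and is not in check → neither.

neither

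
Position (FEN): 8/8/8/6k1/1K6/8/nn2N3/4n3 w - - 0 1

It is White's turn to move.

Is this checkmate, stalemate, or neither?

neither

White to move; white king on b4.
In check: yes, from the black knight on a2.
Legal moves for White: Kc5, Kb5, Ka5, Kb3, Ka3.
White is in check but has 5 legal moves → neither.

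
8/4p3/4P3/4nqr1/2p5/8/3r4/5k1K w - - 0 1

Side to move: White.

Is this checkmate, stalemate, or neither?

stalemate

White to move; white king on h1.
In check: no.
King squares — g1: attacked by Kf1; g2: attacked by Kf1; h2: attacked by Rd2.
Legal moves for White: none.
Not in check and no legal moves → stalemate.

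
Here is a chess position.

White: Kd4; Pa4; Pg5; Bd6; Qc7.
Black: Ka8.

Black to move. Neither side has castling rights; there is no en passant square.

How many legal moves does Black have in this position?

Black to move; king on a8.
In check: no.
Legal moves: none.
Count: 0.

0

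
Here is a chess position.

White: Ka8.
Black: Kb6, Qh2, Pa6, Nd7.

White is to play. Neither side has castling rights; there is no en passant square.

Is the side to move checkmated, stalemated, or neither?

stalemate

White to move; white king on a8.
In check: no.
King squares — a7: attacked by Kb6; b7: attacked by Kb6; b8: attacked by Qh2.
Legal moves for White: none.
Not in check and no legal moves → stalemate.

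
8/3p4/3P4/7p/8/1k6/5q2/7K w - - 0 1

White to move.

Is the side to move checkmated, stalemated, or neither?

stalemate

White to move; white king on h1.
In check: no.
King squares — g1: attacked by Qf2; g2: attacked by Qf2; h2: attacked by Qf2.
Legal moves for White: none.
Not in check and no legal moves → stalemate.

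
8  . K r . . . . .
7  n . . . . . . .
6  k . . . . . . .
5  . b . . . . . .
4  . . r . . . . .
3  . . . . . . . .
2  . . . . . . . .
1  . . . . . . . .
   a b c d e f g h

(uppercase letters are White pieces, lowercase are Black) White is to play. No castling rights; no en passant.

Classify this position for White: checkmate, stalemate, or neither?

White to move; white king on b8.
In check: yes, from the black rook on c8.
King squares — a7: attacked by Ka6; b7: attacked by Ka6; c7: attacked by Rc4; a8: attacked by Rc8; c8: attacked by Rc4.
Legal moves for White: none.
In check with no legal moves → checkmate.

checkmate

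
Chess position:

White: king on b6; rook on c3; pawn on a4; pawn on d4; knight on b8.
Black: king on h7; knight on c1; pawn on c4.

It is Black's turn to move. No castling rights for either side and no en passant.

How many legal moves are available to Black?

9

Black to move; king on h7.
In check: no.
Legal moves: Kh8, Kg8, Kg7, Kh6, Kg6, Nd3, Nb3, Ne2, Na2.
Count: 9.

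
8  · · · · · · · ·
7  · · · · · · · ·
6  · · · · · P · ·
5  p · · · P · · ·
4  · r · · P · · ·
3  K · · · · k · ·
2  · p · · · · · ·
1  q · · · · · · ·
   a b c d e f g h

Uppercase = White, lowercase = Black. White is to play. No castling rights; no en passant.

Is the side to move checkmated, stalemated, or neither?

White to move; white king on a3.
In check: yes, from the black queen on a1.
King squares — a2: attacked by Qa1; b2: attacked by Qa1; b3: attacked by Rb4; a4: attacked by Qa1; b4: attacked by Pa5.
Legal moves for White: none.
In check with no legal moves → checkmate.

checkmate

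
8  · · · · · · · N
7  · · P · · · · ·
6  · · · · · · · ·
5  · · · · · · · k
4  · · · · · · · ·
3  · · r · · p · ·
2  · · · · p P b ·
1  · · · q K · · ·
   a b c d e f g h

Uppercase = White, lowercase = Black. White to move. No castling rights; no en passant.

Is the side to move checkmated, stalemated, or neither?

checkmate

White to move; white king on e1.
In check: yes, from the black queen on d1.
King squares — d1: attacked by Pe2; f1: attacked by Qd1; d2: attacked by Qd1; e2: attacked by Qd1; f2: own pawn.
Legal moves for White: none.
In check with no legal moves → checkmate.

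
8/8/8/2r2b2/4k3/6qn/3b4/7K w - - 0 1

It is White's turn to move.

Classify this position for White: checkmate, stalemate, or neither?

stalemate

White to move; white king on h1.
In check: no.
King squares — g1: attacked by Qg3; g2: attacked by Qg3; h2: attacked by Qg3.
Legal moves for White: none.
Not in check and no legal moves → stalemate.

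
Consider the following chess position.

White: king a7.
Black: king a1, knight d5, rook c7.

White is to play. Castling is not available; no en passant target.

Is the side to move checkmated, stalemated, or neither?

neither

White to move; white king on a7.
In check: yes, from the black rook on c7.
Legal moves for White: Kb8, Ka8, Ka6.
White is in check but has 3 legal moves → neither.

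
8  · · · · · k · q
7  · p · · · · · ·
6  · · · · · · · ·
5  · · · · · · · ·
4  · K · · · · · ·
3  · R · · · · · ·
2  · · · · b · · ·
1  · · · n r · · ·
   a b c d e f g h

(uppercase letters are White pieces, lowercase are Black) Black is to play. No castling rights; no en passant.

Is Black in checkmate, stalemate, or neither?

neither

Black to move; black king on f8.
In check: no.
Legal moves for Black include: Qg8, Qh7, Qg7, Qh6, Qf6, Qh5, Qe5, Qh4+, Qd4+, Qh3, Qc3+, Qh2, Qb2, Qh1, Qa1, Kg8, Ke8, Kg7, ... (list truncated; more exist).
Black has legal moves and is not in check → neither.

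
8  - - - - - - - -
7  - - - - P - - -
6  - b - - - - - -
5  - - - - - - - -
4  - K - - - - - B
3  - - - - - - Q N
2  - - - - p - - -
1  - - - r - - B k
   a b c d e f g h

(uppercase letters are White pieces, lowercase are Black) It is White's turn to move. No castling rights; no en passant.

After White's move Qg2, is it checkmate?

no

After Qg2: black king on h1; in check: yes, from the white queen on g2.
Black has 1 legal reply: Kxg2.
In check but a legal move exists → not checkmate.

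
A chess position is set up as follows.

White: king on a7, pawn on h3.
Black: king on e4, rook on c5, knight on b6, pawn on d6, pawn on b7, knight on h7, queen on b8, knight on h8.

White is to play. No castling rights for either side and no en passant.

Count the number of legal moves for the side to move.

White to move; king on a7.
In check: yes, from the black queen on b8.
Legal moves: Kxb8, Kxb6.
Count: 2.

2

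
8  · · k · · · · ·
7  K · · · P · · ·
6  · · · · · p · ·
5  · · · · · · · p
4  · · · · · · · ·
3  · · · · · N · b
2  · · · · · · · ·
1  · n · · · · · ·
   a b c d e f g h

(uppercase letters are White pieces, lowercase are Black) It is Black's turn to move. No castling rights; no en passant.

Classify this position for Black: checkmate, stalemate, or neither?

neither

Black to move; black king on c8.
In check: no.
Legal moves for Black: Kd7, Kc7, Bd7, Be6, Bf5, Bg4, Bg2, Bf1, Nc3, Na3, Nd2, f5, h4.
Black has 13 legal moves and is not in check → neither.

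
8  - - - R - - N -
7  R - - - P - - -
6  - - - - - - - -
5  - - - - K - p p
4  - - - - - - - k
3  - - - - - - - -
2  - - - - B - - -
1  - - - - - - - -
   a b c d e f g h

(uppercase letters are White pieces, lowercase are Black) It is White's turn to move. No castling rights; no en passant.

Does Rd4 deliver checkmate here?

no

After Rd4: black king on h4; in check: yes, from the white rook on d4.
Black has 3 legal replies: Kh3, Kg3, g4.
In check but a legal move exists → not checkmate.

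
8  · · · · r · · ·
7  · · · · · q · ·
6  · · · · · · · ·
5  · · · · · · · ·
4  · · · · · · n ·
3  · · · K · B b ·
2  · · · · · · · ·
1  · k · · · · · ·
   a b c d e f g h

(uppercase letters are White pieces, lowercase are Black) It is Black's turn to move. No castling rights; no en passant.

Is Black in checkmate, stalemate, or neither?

Black to move; black king on b1.
In check: no.
Legal moves for Black include: Rh8, Rg8, Rf8, Rd8+, Rc8, Rb8, Ra8, Re7, Re6, Re5, Re4, Re3+, Re2, Re1, Qg8, Qf8, Qh7+, Qg7, ... (list truncated; more exist).
Black has legal moves and is not in check → neither.

neither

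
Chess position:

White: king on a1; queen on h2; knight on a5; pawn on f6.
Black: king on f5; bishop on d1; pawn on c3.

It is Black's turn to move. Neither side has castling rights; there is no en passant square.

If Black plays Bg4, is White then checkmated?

After Bg4: white king on a1; in check: no.
White is not in check, so this cannot be checkmate.

no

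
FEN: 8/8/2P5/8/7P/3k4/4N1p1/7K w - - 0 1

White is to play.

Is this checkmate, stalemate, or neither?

White to move; white king on h1.
In check: yes, from the black pawn on g2.
Legal moves for White: Kh2, Kxg2, Kg1.
White is in check but has 3 legal moves → neither.

neither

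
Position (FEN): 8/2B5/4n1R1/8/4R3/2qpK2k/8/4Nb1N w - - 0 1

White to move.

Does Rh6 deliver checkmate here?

yes

After Rh6: black king on h3; in check: yes, from the white rook on h6.
King squares — g2: attacked by Ne1; h2: attacked by Rh6; g3: attacked by Nh1; g4: attacked by Re4; h4: attacked by Re4.
Black has no legal moves → checkmate.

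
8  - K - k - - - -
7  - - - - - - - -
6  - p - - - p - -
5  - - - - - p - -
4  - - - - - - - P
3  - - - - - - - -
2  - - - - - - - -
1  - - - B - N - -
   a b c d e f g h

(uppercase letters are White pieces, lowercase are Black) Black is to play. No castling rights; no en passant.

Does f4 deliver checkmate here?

no

After f4: white king on b8; in check: no.
White is not in check, so this cannot be checkmate.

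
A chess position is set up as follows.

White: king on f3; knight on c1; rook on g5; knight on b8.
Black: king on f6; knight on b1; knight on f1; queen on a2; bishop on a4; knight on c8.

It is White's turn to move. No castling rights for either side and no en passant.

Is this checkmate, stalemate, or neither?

White to move; white king on f3.
In check: no.
Legal moves for White include: Nd7+, Nc6, Na6, Rg8, Rg7, Rg6+, Rh5, Rf5+, Re5, Rd5, Rc5, Rb5, Ra5, Rg4, Rg3, Rg2, Rg1, Kg4, ... (list truncated; more exist).
White has legal moves and is not in check → neither.

neither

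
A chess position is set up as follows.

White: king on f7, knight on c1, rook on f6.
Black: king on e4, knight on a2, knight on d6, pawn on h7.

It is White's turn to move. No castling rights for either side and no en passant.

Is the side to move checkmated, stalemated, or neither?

neither

White to move; white king on f7.
In check: yes, from the black knight on d6.
King squares — e6: available; f6: own rook; g6: attacked by Ph7; e7: available; g7: available; e8: attacked by Nd6; f8: available; g8: available.
Legal moves for White: Kg8, Kf8, Kg7, Ke7, Ke6, Rxd6.
White is in check but has 6 legal moves → neither.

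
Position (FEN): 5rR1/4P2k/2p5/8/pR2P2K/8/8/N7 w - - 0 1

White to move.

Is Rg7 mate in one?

no

After Rg7: black king on h7; in check: yes, from the white rook on g7.
Black has 3 legal replies: Kh8, Kxg7, Kh6.
In check but a legal move exists → not checkmate.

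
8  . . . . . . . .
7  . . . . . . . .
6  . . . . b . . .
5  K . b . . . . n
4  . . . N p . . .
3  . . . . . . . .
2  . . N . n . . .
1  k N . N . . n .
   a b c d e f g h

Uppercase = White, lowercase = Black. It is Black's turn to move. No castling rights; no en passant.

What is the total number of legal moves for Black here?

Black to move; king on a1.
In check: yes, from the white knight on c2.
Legal moves: Ka2, Kxb1.
Count: 2.

2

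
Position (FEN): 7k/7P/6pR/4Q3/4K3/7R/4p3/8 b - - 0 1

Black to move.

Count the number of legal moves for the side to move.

Black to move; king on h8.
In check: yes, from the white queen on e5.
Legal moves: none.
Count: 0.

0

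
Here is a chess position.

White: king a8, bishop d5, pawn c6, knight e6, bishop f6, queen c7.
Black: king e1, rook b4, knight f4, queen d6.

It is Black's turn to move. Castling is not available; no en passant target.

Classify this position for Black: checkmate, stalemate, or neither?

neither

Black to move; black king on e1.
In check: no.
Legal moves for Black include: Qf8+, Qd8+, Qe7, Qd7, Qxc7, Qxe6, Qxc6+, Qe5, Qxd5, Qc5, Ng6, Nxe6, Nh5, Nxd5, Nh3, Nd3, Ng2, Ne2, ... (list truncated; more exist).
Black has legal moves and is not in check → neither.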